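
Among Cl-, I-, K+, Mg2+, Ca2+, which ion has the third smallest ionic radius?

Work out protons and electrons: Mg2+ has 10 e⁻ (Z=12), Ca2+ has 18 e⁻ (Z=20), K+ has 18 e⁻ (Z=19), Cl- has 18 e⁻ (Z=17), I- has 54 e⁻ (Z=53). Mg2+ < Ca2+ (same group, 1 shell fewer); Ca2+ < K+ (both 18 e⁻, Z=20>19); K+ < Cl- (both 18 e⁻, Z=19>17); Cl- < I- (same group, 2 shells fewer).
So the order is Mg2+ < Ca2+ < K+ < Cl- < I-; the 3rd-smallest ion is K+.

K+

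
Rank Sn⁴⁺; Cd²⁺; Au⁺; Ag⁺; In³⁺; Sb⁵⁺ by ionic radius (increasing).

Work out protons and electrons: Sb⁵⁺: 46 e⁻, Z=51, Sn⁴⁺: 46 e⁻, Z=50, In³⁺: 46 e⁻, Z=49, Cd²⁺: 46 e⁻, Z=48, Ag⁺: 46 e⁻, Z=47, Au⁺: 78 e⁻, Z=79. Sb⁵⁺ < Sn⁴⁺ (both 46 e⁻, Z=51>50); Sn⁴⁺ < In³⁺ (isoelectronic, higher Z=50 is smaller); In³⁺ < Cd²⁺ (isoelectronic, higher Z=49 is smaller); Cd²⁺ < Ag⁺ (both 46 e⁻, Z=48>47); Ag⁺ < Au⁺ (same group, 1 shell fewer).

Sb⁵⁺ < Sn⁴⁺ < In³⁺ < Cd²⁺ < Ag⁺ < Au⁺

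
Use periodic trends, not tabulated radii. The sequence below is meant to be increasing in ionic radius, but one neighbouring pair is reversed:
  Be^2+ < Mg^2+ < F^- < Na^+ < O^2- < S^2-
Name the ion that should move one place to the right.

F^-

Scanning neighbour by neighbour, only F^-/Na^+ violates a trend: both have 10 electrons but Z(Na)=11 > Z(F)=9, so Na^+ should be the smaller of the two. That makes F^- the one sitting a position early relative to where it belongs.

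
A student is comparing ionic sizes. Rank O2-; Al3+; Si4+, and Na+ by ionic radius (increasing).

Si4+ < Al3+ < Na+ < O2-

These species are isoelectronic with 10 electrons. The only difference is the number of protons: Si4+ (Z=14), Al3+ (Z=13), Na+ (Z=11), O2- (Z=8). The strongest nuclear pull (Si4+) gives the smallest ion.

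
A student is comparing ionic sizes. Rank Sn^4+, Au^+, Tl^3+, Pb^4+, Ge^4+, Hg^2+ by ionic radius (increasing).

Electron counts and nuclear charges: Ge^4+ (Z=32, 28 e⁻), Sn^4+ (Z=50, 46 e⁻), Pb^4+ (Z=82, 78 e⁻), Tl^3+ (Z=81, 78 e⁻), Hg^2+ (Z=80, 78 e⁻), Au^+ (Z=79, 78 e⁻). Ge^4+ < Sn^4+ (same group, period 4 vs 5); Sn^4+ < Pb^4+ (same group, period 5 vs 6); Pb^4+ < Tl^3+ (isoelectronic, higher Z=82 is smaller); Tl^3+ < Hg^2+ (both 78 e⁻, Z=81>80); Hg^2+ < Au^+ (both 78 e⁻, Z=80>79).

Ge^4+ < Sn^4+ < Pb^4+ < Tl^3+ < Hg^2+ < Au^+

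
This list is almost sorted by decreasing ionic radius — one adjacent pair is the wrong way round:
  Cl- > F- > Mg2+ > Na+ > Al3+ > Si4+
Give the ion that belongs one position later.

Mg2+

Scanning neighbour by neighbour, only Mg2+/Na+ violates a trend: Mg2+ and Na+ share 10 electrons; the higher nuclear charge on Mg (Z=12) contracts it more, so Mg2+ < Na+. That makes Mg2+ the one sitting a position early relative to where it belongs.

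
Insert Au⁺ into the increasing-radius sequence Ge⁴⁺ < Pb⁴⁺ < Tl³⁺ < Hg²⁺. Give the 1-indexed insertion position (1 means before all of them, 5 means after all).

5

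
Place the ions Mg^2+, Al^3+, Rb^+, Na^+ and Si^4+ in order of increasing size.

Si^4+ < Al^3+ < Mg^2+ < Na^+ < Rb^+

Tabulating Z and e⁻: Si^4+: 10 e⁻, Z=14, Al^3+: 10 e⁻, Z=13, Mg^2+: 10 e⁻, Z=12, Na^+: 10 e⁻, Z=11, Rb^+: 36 e⁻, Z=37. Si^4+ < Al^3+ (both 10 e⁻, Z=14>13); Al^3+ < Mg^2+ (isoelectronic, higher Z=13 is smaller); Mg^2+ < Na^+ (both 10 e⁻, Z=12>11); Na^+ < Rb^+ (same group, period 3 vs 5).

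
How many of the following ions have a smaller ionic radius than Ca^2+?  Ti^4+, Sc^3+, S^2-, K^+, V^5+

3

All of these have 18 electrons (isoelectronic). With the same electron cloud, the ion with the most protons pulls it in tightest. Nuclear charges: V^5+ (Z=23), Ti^4+ (Z=22), Sc^3+ (Z=21), Ca^2+ (Z=20), K^+ (Z=19), S^2- (Z=16). Highest Z is smallest.
Placing each against Ca^2+: smaller — V^5+, Ti^4+, Sc^3+; larger — K^+, S^2-. Count: 3.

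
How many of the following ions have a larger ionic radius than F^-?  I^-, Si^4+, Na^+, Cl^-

2

Tabulating Z and e⁻: Si^4+: 10 e⁻, Z=14, Na^+: 10 e⁻, Z=11, F^-: 10 e⁻, Z=9, Cl^-: 18 e⁻, Z=17, I^-: 54 e⁻, Z=53. Si^4+ < Na^+ (both 10 e⁻, Z=14>11); Na^+ < F^- (isoelectronic, higher Z=11 is smaller); F^- < Cl^- (same group, 1 shell fewer); Cl^- < I^- (same group, 2 shells fewer).
Relative to F^-, the ions that are larger are Cl^-, I^-. That's 2.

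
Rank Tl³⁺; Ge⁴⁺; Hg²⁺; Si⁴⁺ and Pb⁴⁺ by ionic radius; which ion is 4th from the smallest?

Tl³⁺

Work out protons and electrons: Si⁴⁺ (Z=14, 10 e⁻), Ge⁴⁺ (Z=32, 28 e⁻), Pb⁴⁺ (Z=82, 78 e⁻), Tl³⁺ (Z=81, 78 e⁻), Hg²⁺ (Z=80, 78 e⁻). Si⁴⁺ < Ge⁴⁺ (same group, 1 shell fewer); Ge⁴⁺ < Pb⁴⁺ (same group, 2 shells fewer); Pb⁴⁺ < Tl³⁺ (both 78 e⁻, Z=82>81); Tl³⁺ < Hg²⁺ (both 78 e⁻, Z=81>80).
Ordering: Si⁴⁺ < Ge⁴⁺ < Pb⁴⁺ < Tl³⁺ < Hg²⁺. The 4th smallest is Tl³⁺.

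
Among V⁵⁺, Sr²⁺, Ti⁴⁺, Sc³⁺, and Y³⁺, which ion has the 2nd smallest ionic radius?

Work out protons and electrons: V⁵⁺ has 18 e⁻ (Z=23), Ti⁴⁺ has 18 e⁻ (Z=22), Sc³⁺ has 18 e⁻ (Z=21), Y³⁺ has 36 e⁻ (Z=39), Sr²⁺ has 36 e⁻ (Z=38). V⁵⁺ < Ti⁴⁺ (both 18 e⁻, Z=23>22); Ti⁴⁺ < Sc³⁺ (isoelectronic, higher Z=22 is smaller); Sc³⁺ < Y³⁺ (same group, 1 shell fewer); Y³⁺ < Sr²⁺ (isoelectronic, higher Z=39 is smaller).
So the order is V⁵⁺ < Ti⁴⁺ < Sc³⁺ < Y³⁺ < Sr²⁺; the 2nd-smallest ion is Ti⁴⁺.

Ti⁴⁺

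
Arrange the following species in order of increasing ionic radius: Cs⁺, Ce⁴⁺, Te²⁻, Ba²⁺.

Ce⁴⁺ < Ba²⁺ < Cs⁺ < Te²⁻

Each ion has 54 electrons. The ranking follows nuclear charge in reverse — greater Z gives a smaller radius. Ce⁴⁺ (Z=58), Ba²⁺ (Z=56), Cs⁺ (Z=55), Te²⁻ (Z=52).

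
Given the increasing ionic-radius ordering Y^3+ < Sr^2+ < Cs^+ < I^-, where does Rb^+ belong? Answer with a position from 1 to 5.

First list Z and electron count for each: Y^3+ (Z=39, 36 e⁻), Sr^2+ (Z=38, 36 e⁻), Rb^+ (Z=37, 36 e⁻), Cs^+ (Z=55, 54 e⁻), I^- (Z=53, 54 e⁻). Y^3+ < Sr^2+ (both 36 e⁻, Z=39>38); Sr^2+ < Rb^+ (both 36 e⁻, Z=38>37); Rb^+ < Cs^+ (same group, period 5 vs 6); Cs^+ < I^- (both 54 e⁻, Z=55>53).
The complete sequence is Y^3+ < Sr^2+ < Rb^+ < Cs^+ < I^-. Rb^+ sits at position 3.

3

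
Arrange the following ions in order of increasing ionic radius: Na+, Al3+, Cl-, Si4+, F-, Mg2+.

Work out protons and electrons: Si4+ has 10 e⁻ (Z=14), Al3+ has 10 e⁻ (Z=13), Mg2+ has 10 e⁻ (Z=12), Na+ has 10 e⁻ (Z=11), F- has 10 e⁻ (Z=9), Cl- has 18 e⁻ (Z=17). Si4+ < Al3+ (isoelectronic, higher Z=14 is smaller); Al3+ < Mg2+ (isoelectronic, higher Z=13 is smaller); Mg2+ < Na+ (both 10 e⁻, Z=12>11); Na+ < F- (both 10 e⁻, Z=11>9); F- < Cl- (same group, period 2 vs 3).

Si4+ < Al3+ < Mg2+ < Na+ < F- < Cl-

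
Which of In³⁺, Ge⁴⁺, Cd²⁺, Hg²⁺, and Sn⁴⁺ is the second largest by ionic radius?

Work out protons and electrons: Ge⁴⁺ has 28 e⁻ (Z=32), Sn⁴⁺ has 46 e⁻ (Z=50), In³⁺ has 46 e⁻ (Z=49), Cd²⁺ has 46 e⁻ (Z=48), Hg²⁺ has 78 e⁻ (Z=80). Ge⁴⁺ < Sn⁴⁺ (same group, period 4 vs 5); Sn⁴⁺ < In³⁺ (isoelectronic, higher Z=50 is smaller); In³⁺ < Cd²⁺ (both 46 e⁻, Z=49>48); Cd²⁺ < Hg²⁺ (same group, period 5 vs 6).
That gives Ge⁴⁺ < Sn⁴⁺ < In³⁺ < Cd²⁺ < Hg²⁺. From the largest end, number 2 is Cd²⁺.

Cd²⁺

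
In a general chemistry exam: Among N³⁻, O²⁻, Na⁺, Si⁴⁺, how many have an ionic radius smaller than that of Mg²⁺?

1

Each ion has 10 electrons. The ranking follows nuclear charge in reverse — greater Z gives a smaller radius. Si⁴⁺ (Z=14), Mg²⁺ (Z=12), Na⁺ (Z=11), O²⁻ (Z=8), N³⁻ (Z=7).
Overall: Si⁴⁺ < Mg²⁺ < Na⁺ < O²⁻ < N³⁻. Mg²⁺ has 1 below it and 3 above. So 1 is smaller.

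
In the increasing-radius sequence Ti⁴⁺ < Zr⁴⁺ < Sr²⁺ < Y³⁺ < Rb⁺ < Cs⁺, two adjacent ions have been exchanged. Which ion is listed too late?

Y³⁺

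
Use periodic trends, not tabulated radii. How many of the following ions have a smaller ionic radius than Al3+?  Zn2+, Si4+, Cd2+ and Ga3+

1

Work out protons and electrons: Si4+ has 10 e⁻ (Z=14), Al3+ has 10 e⁻ (Z=13), Ga3+ has 28 e⁻ (Z=31), Zn2+ has 28 e⁻ (Z=30), Cd2+ has 46 e⁻ (Z=48). Si4+ < Al3+ (both 10 e⁻, Z=14>13); Al3+ < Ga3+ (same group, 1 shell fewer); Ga3+ < Zn2+ (both 28 e⁻, Z=31>30); Zn2+ < Cd2+ (same group, period 4 vs 5).
Ordering all of them (including Al3+) by radius gives Si4+ < Al3+ < Ga3+ < Zn2+ < Cd2+. That's 1.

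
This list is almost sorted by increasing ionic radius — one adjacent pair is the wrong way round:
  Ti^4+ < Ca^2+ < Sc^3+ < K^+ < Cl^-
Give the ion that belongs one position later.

Compare adjacent ions: they are isoelectronic (18 e⁻) and Sc has more protons than Ca (21 vs 20), making Sc^3+ smaller — yet in this increasing list Ca^2+ sits before Sc^3+. Nothing else is reversed, so Ca^2+ should move one place to the right.

Ca^2+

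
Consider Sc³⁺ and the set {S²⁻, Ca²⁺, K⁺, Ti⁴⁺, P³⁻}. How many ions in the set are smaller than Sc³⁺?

All of these have 18 electrons (isoelectronic). With the same electron cloud, the ion with the most protons pulls it in tightest. Nuclear charges: Ti⁴⁺ (Z=22), Sc³⁺ (Z=21), Ca²⁺ (Z=20), K⁺ (Z=19), S²⁻ (Z=16), P³⁻ (Z=15). Highest Z is smallest.
Ordering all of them (including Sc³⁺) by radius gives Ti⁴⁺ < Sc³⁺ < Ca²⁺ < K⁺ < S²⁻ < P³⁻. That's 1.

1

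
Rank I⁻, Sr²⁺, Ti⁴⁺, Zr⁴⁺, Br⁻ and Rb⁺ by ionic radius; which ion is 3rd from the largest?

Ti⁴⁺ has 18 e⁻ (Z=22), Zr⁴⁺ has 36 e⁻ (Z=40), Sr²⁺ has 36 e⁻ (Z=38), Rb⁺ has 36 e⁻ (Z=37), Br⁻ has 36 e⁻ (Z=35), I⁻ has 54 e⁻ (Z=53). Ti⁴⁺ < Zr⁴⁺ (same group, 1 shell fewer); Zr⁴⁺ < Sr²⁺ (both 36 e⁻, Z=40>38); Sr²⁺ < Rb⁺ (isoelectronic, higher Z=38 is smaller); Rb⁺ < Br⁻ (isoelectronic, higher Z=37 is smaller); Br⁻ < I⁻ (same group, period 4 vs 5).
That gives Ti⁴⁺ < Zr⁴⁺ < Sr²⁺ < Rb⁺ < Br⁻ < I⁻. From the largest end, number 3 is Rb⁺.

Rb⁺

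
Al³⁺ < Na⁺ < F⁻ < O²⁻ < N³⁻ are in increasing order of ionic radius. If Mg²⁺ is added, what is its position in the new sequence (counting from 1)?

2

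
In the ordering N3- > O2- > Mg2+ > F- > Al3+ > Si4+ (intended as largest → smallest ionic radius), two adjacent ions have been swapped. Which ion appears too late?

F-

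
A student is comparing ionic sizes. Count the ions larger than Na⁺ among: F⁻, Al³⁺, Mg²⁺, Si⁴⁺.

1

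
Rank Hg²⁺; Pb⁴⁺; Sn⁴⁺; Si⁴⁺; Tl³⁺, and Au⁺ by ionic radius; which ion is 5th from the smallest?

Si⁴⁺ (Z=14, 10 e⁻), Sn⁴⁺ (Z=50, 46 e⁻), Pb⁴⁺ (Z=82, 78 e⁻), Tl³⁺ (Z=81, 78 e⁻), Hg²⁺ (Z=80, 78 e⁻), Au⁺ (Z=79, 78 e⁻). Si⁴⁺ < Sn⁴⁺ (same group, period 3 vs 5); Sn⁴⁺ < Pb⁴⁺ (same group, period 5 vs 6); Pb⁴⁺ < Tl³⁺ (isoelectronic, higher Z=82 is smaller); Tl³⁺ < Hg²⁺ (isoelectronic, higher Z=81 is smaller); Hg²⁺ < Au⁺ (both 78 e⁻, Z=80>79).
Full ascending order: Si⁴⁺ < Sn⁴⁺ < Pb⁴⁺ < Tl³⁺ < Hg²⁺ < Au⁺. Counting from the smallest, position 5 is Hg²⁺.

Hg²⁺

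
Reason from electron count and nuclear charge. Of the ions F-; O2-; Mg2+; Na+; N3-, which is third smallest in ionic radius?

F-

Each ion has 10 electrons. The ranking follows nuclear charge in reverse — greater Z gives a smaller radius. Mg2+ (Z=12), Na+ (Z=11), F- (Z=9), O2- (Z=8), N3- (Z=7).
So the order is Mg2+ < Na+ < F- < O2- < N3-; the 3rd-smallest ion is F-.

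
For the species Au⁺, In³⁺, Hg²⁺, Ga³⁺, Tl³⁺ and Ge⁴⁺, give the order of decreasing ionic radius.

Au⁺ > Hg²⁺ > Tl³⁺ > In³⁺ > Ga³⁺ > Ge⁴⁺

First list Z and electron count for each: Ge⁴⁺ has 28 e⁻ (Z=32), Ga³⁺ has 28 e⁻ (Z=31), In³⁺ has 46 e⁻ (Z=49), Tl³⁺ has 78 e⁻ (Z=81), Hg²⁺ has 78 e⁻ (Z=80), Au⁺ has 78 e⁻ (Z=79). Ge⁴⁺ < Ga³⁺ (both 28 e⁻, Z=32>31); Ga³⁺ < In³⁺ (same group, period 4 vs 5); In³⁺ < Tl³⁺ (same group, period 5 vs 6); Tl³⁺ < Hg²⁺ (both 78 e⁻, Z=81>80); Hg²⁺ < Au⁺ (both 78 e⁻, Z=80>79).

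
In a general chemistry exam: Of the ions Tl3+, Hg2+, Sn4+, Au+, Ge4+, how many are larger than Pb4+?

Ge4+: 28 e⁻, Z=32, Sn4+: 46 e⁻, Z=50, Pb4+: 78 e⁻, Z=82, Tl3+: 78 e⁻, Z=81, Hg2+: 78 e⁻, Z=80, Au+: 78 e⁻, Z=79. Ge4+ < Sn4+ (same group, 1 shell fewer); Sn4+ < Pb4+ (same group, period 5 vs 6); Pb4+ < Tl3+ (isoelectronic, higher Z=82 is smaller); Tl3+ < Hg2+ (isoelectronic, higher Z=81 is smaller); Hg2+ < Au+ (isoelectronic, higher Z=80 is smaller).
Overall: Ge4+ < Sn4+ < Pb4+ < Tl3+ < Hg2+ < Au+. Pb4+ has 2 below it and 3 above. That's 3.

3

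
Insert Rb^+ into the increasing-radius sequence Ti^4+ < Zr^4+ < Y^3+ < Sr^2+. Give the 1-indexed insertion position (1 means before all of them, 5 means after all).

5

Tabulating Z and e⁻: Ti^4+: 18 e⁻, Z=22, Zr^4+: 36 e⁻, Z=40, Y^3+: 36 e⁻, Z=39, Sr^2+: 36 e⁻, Z=38, Rb^+: 36 e⁻, Z=37. Ti^4+ < Zr^4+ (same group, 1 shell fewer); Zr^4+ < Y^3+ (isoelectronic, higher Z=40 is smaller); Y^3+ < Sr^2+ (both 36 e⁻, Z=39>38); Sr^2+ < Rb^+ (isoelectronic, higher Z=38 is smaller).
Merged order: Ti^4+ < Zr^4+ < Y^3+ < Sr^2+ < Rb^+ — Rb^+ is number 5.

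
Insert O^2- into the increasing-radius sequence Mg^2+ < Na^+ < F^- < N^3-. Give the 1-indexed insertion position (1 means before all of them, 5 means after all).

Each ion has 10 electrons. The ranking follows nuclear charge in reverse — greater Z gives a smaller radius. Mg^2+ (Z=12), Na^+ (Z=11), F^- (Z=9), O^2- (Z=8), N^3- (Z=7).
The complete sequence is Mg^2+ < Na^+ < F^- < O^2- < N^3-. O^2- sits at position 4.

4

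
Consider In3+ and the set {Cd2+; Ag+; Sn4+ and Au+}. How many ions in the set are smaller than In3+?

1

Tabulating Z and e⁻: Sn4+: 46 e⁻, Z=50, In3+: 46 e⁻, Z=49, Cd2+: 46 e⁻, Z=48, Ag+: 46 e⁻, Z=47, Au+: 78 e⁻, Z=79. Sn4+ < In3+ (both 46 e⁻, Z=50>49); In3+ < Cd2+ (isoelectronic, higher Z=49 is smaller); Cd2+ < Ag+ (isoelectronic, higher Z=48 is smaller); Ag+ < Au+ (same group, 1 shell fewer).
Overall: Sn4+ < In3+ < Cd2+ < Ag+ < Au+. In3+ has 1 below it and 3 above. Count: 1.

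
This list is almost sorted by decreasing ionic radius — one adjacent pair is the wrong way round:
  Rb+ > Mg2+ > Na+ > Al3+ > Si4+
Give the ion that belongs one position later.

Mg2+

The pair Mg2+, Na+ is the wrong way round — they are isoelectronic (10 e⁻) and Mg has more protons than Na (12 vs 11), making Mg2+ smaller. All other adjacent pairs agree with periodic trends, so Mg2+ is the misplaced ion.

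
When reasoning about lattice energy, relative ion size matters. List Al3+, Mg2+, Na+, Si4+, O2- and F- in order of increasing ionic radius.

Si4+ < Al3+ < Mg2+ < Na+ < F- < O2-

These species are isoelectronic with 10 electrons. The only difference is the number of protons: Si4+ (Z=14), Al3+ (Z=13), Mg2+ (Z=12), Na+ (Z=11), F- (Z=9), O2- (Z=8). The strongest nuclear pull (Si4+) gives the smallest ion.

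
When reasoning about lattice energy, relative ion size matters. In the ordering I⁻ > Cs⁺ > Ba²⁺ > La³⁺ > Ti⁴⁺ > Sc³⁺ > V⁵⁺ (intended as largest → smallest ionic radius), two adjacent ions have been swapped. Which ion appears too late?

Sc³⁺

The pair Ti⁴⁺, Sc³⁺ is the wrong way round — they are isoelectronic (18 e⁻) and Ti has more protons than Sc (22 vs 21), making Ti⁴⁺ smaller. All other adjacent pairs agree with periodic trends, so Sc³⁺ is the misplaced ion.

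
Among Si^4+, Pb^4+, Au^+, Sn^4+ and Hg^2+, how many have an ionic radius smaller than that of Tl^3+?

3

Electron counts and nuclear charges: Si^4+ (Z=14, 10 e⁻), Sn^4+ (Z=50, 46 e⁻), Pb^4+ (Z=82, 78 e⁻), Tl^3+ (Z=81, 78 e⁻), Hg^2+ (Z=80, 78 e⁻), Au^+ (Z=79, 78 e⁻). Si^4+ < Sn^4+ (same group, 2 shells fewer); Sn^4+ < Pb^4+ (same group, 1 shell fewer); Pb^4+ < Tl^3+ (isoelectronic, higher Z=82 is smaller); Tl^3+ < Hg^2+ (isoelectronic, higher Z=81 is smaller); Hg^2+ < Au^+ (isoelectronic, higher Z=80 is smaller).
Placing each against Tl^3+: smaller — Si^4+, Sn^4+, Pb^4+; larger — Hg^2+, Au^+. So 3 are smaller.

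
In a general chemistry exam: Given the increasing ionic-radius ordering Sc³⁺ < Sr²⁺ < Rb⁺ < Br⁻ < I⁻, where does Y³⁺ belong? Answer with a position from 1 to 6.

Electron counts and nuclear charges: Sc³⁺ (Z=21, 18 e⁻), Y³⁺ (Z=39, 36 e⁻), Sr²⁺ (Z=38, 36 e⁻), Rb⁺ (Z=37, 36 e⁻), Br⁻ (Z=35, 36 e⁻), I⁻ (Z=53, 54 e⁻). Sc³⁺ < Y³⁺ (same group, 1 shell fewer); Y³⁺ < Sr²⁺ (both 36 e⁻, Z=39>38); Sr²⁺ < Rb⁺ (both 36 e⁻, Z=38>37); Rb⁺ < Br⁻ (both 36 e⁻, Z=37>35); Br⁻ < I⁻ (same group, period 4 vs 5).
With Y³⁺ included the full order is Sc³⁺ < Y³⁺ < Sr²⁺ < Rb⁺ < Br⁻ < I⁻, so it takes position 2.

2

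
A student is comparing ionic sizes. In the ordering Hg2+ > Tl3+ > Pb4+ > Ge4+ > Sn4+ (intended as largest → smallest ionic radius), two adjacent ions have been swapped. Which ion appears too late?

Sn4+

Compare adjacent ions: both in group 14 with the same charge; Ge4+ (period 4) has the smaller radius — yet in this decreasing list Ge4+ sits before Sn4+. Nothing else is reversed, so Sn4+ should move one place to the left.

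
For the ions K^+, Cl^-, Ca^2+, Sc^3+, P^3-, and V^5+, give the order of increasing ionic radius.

V^5+ < Sc^3+ < Ca^2+ < K^+ < Cl^- < P^3-

All of these have 18 electrons (isoelectronic). With the same electron cloud, the ion with the most protons pulls it in tightest. Nuclear charges: V^5+ (Z=23), Sc^3+ (Z=21), Ca^2+ (Z=20), K^+ (Z=19), Cl^- (Z=17), P^3- (Z=15). Highest Z is smallest.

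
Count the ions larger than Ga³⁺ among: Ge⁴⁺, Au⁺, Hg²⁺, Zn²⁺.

3

Electron counts and nuclear charges: Ge⁴⁺: 28 e⁻, Z=32, Ga³⁺: 28 e⁻, Z=31, Zn²⁺: 28 e⁻, Z=30, Hg²⁺: 78 e⁻, Z=80, Au⁺: 78 e⁻, Z=79. Ge⁴⁺ < Ga³⁺ (both 28 e⁻, Z=32>31); Ga³⁺ < Zn²⁺ (isoelectronic, higher Z=31 is smaller); Zn²⁺ < Hg²⁺ (same group, period 4 vs 6); Hg²⁺ < Au⁺ (isoelectronic, higher Z=80 is smaller).
Overall: Ge⁴⁺ < Ga³⁺ < Zn²⁺ < Hg²⁺ < Au⁺. Ga³⁺ has 1 below it and 3 above. Count: 3.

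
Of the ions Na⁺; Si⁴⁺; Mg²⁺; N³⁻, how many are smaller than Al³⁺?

1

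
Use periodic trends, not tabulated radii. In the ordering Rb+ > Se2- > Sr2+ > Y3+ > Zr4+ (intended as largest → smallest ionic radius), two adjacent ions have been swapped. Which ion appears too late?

Se2-

Scanning neighbour by neighbour, only Rb+/Se2- violates a trend: both have 36 electrons but Z(Rb)=37 > Z(Se)=34, so Rb+ should be the smaller of the two. That makes Se2- the one sitting a position late relative to where it belongs.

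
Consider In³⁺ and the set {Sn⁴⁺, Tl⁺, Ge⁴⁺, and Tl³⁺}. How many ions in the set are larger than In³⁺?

2

Tabulating Z and e⁻: Ge⁴⁺: 28 e⁻, Z=32, Sn⁴⁺: 46 e⁻, Z=50, In³⁺: 46 e⁻, Z=49, Tl³⁺: 78 e⁻, Z=81, Tl⁺: 80 e⁻, Z=81. Ge⁴⁺ < Sn⁴⁺ (same group, 1 shell fewer); Sn⁴⁺ < In³⁺ (both 46 e⁻, Z=50>49); In³⁺ < Tl³⁺ (same group, 1 shell fewer); Tl³⁺ < Tl⁺ (same element, +3 vs +1).
Ordering all of them (including In³⁺) by radius gives Ge⁴⁺ < Sn⁴⁺ < In³⁺ < Tl³⁺ < Tl⁺. That's 2.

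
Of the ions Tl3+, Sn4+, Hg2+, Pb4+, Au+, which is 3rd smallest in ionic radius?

Tl3+

First list Z and electron count for each: Sn4+ has 46 e⁻ (Z=50), Pb4+ has 78 e⁻ (Z=82), Tl3+ has 78 e⁻ (Z=81), Hg2+ has 78 e⁻ (Z=80), Au+ has 78 e⁻ (Z=79). Sn4+ < Pb4+ (same group, 1 shell fewer); Pb4+ < Tl3+ (both 78 e⁻, Z=82>81); Tl3+ < Hg2+ (isoelectronic, higher Z=81 is smaller); Hg2+ < Au+ (both 78 e⁻, Z=80>79).
So the order is Sn4+ < Pb4+ < Tl3+ < Hg2+ < Au+; the 3rd-smallest ion is Tl3+.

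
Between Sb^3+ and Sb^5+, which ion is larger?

These are all Sb ions. Removing more electrons (higher positive charge) pulls the remaining electrons in closer, so Sb^5+ is smallest and Sb^3+ is largest.

Sb^3+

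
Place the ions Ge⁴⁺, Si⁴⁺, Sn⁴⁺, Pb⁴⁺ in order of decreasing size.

Same group, same charge. Going down the group adds an extra shell of electrons, so the ion gets larger: Si⁴⁺ is highest in the group and smallest.

Pb⁴⁺ > Sn⁴⁺ > Ge⁴⁺ > Si⁴⁺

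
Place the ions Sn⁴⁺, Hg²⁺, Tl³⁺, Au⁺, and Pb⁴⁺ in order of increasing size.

Sn⁴⁺ < Pb⁴⁺ < Tl³⁺ < Hg²⁺ < Au⁺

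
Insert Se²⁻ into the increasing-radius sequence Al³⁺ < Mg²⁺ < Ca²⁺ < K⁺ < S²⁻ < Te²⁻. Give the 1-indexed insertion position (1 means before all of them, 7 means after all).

6

First list Z and electron count for each: Al³⁺: 10 e⁻, Z=13, Mg²⁺: 10 e⁻, Z=12, Ca²⁺: 18 e⁻, Z=20, K⁺: 18 e⁻, Z=19, S²⁻: 18 e⁻, Z=16, Se²⁻: 36 e⁻, Z=34, Te²⁻: 54 e⁻, Z=52. Al³⁺ < Mg²⁺ (both 10 e⁻, Z=13>12); Mg²⁺ < Ca²⁺ (same group, period 3 vs 4); Ca²⁺ < K⁺ (both 18 e⁻, Z=20>19); K⁺ < S²⁻ (isoelectronic, higher Z=19 is smaller); S²⁻ < Se²⁻ (same group, period 3 vs 4); Se²⁻ < Te²⁻ (same group, period 4 vs 5).
Putting Se²⁻ in gives Al³⁺ < Mg²⁺ < Ca²⁺ < K⁺ < S²⁻ < Se²⁻ < Te²⁻; it lands at slot 6.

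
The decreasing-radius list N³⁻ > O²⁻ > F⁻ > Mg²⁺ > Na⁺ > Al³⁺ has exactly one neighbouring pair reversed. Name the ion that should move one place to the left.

Na⁺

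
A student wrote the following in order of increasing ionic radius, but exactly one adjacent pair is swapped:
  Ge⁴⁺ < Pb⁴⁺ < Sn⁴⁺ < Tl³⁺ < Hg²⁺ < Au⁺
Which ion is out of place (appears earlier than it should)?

Pb⁴⁺

Compare adjacent ions: Sn⁴⁺ and Pb⁴⁺ are in one column with the same charge; the lighter period-5 ion has one fewer shell and is smaller — yet in this increasing list Pb⁴⁺ sits before Sn⁴⁺. Nothing else is reversed, so Pb⁴⁺ should move one place to the right.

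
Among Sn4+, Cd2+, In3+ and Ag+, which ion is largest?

These species are isoelectronic with 46 electrons. The only difference is the number of protons: Sn4+ (Z=50), In3+ (Z=49), Cd2+ (Z=48), Ag+ (Z=47). The strongest nuclear pull (Sn4+) gives the smallest ion.

Ag+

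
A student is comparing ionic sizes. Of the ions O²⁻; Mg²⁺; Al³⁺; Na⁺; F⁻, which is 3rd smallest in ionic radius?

Na⁺

Isoelectronic series (10 e⁻ each). Size is set by nuclear charge: more protons means a smaller ion. Al³⁺ (Z=13), Mg²⁺ (Z=12), Na⁺ (Z=11), F⁻ (Z=9), O²⁻ (Z=8).
Full ascending order: Al³⁺ < Mg²⁺ < Na⁺ < F⁻ < O²⁻. Counting from the smallest, position 3 is Na⁺.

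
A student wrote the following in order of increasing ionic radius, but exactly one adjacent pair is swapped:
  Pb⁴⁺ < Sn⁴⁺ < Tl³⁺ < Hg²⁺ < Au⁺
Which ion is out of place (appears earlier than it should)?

Scanning neighbour by neighbour, only Pb⁴⁺/Sn⁴⁺ violates a trend: same group and charge — period 5 sits above period 6, so Sn⁴⁺ is smaller. That makes Pb⁴⁺ the one sitting a position early relative to where it belongs.

Pb⁴⁺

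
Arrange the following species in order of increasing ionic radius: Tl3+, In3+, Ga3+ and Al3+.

Al3+ < Ga3+ < In3+ < Tl3+

These ions sit in one column with identical charge. Each step down the periodic table adds a principal shell, increasing the radius.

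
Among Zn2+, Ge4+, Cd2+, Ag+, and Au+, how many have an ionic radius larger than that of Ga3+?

Electron counts and nuclear charges: Ge4+: 28 e⁻, Z=32, Ga3+: 28 e⁻, Z=31, Zn2+: 28 e⁻, Z=30, Cd2+: 46 e⁻, Z=48, Ag+: 46 e⁻, Z=47, Au+: 78 e⁻, Z=79. Ge4+ < Ga3+ (both 28 e⁻, Z=32>31); Ga3+ < Zn2+ (both 28 e⁻, Z=31>30); Zn2+ < Cd2+ (same group, period 4 vs 5); Cd2+ < Ag+ (isoelectronic, higher Z=48 is smaller); Ag+ < Au+ (same group, 1 shell fewer).
Ordering all of them (including Ga3+) by radius gives Ge4+ < Ga3+ < Zn2+ < Cd2+ < Ag+ < Au+. So 4 are larger.

4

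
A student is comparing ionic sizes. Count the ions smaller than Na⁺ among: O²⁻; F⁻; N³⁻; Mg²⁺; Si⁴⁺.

2

Isoelectronic series (10 e⁻ each). Size is set by nuclear charge: more protons means a smaller ion. Si⁴⁺ (Z=14), Mg²⁺ (Z=12), Na⁺ (Z=11), F⁻ (Z=9), O²⁻ (Z=8), N³⁻ (Z=7).
Relative to Na⁺, the ions that are smaller are Si⁴⁺, Mg²⁺. That's 2.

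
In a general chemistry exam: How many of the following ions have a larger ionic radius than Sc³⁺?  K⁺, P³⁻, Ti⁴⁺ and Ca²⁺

Each ion has 18 electrons. The ranking follows nuclear charge in reverse — greater Z gives a smaller radius. Ti⁴⁺ (Z=22), Sc³⁺ (Z=21), Ca²⁺ (Z=20), K⁺ (Z=19), P³⁻ (Z=15).
Placing each against Sc³⁺: smaller — Ti⁴⁺; larger — Ca²⁺, K⁺, P³⁻. Count: 3.

3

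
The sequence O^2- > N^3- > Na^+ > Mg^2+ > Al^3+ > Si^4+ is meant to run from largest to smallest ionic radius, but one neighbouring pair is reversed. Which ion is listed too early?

O^2-

The pair O^2-, N^3- is the wrong way round — they are isoelectronic (10 e⁻) and O has more protons than N (8 vs 7), making O^2- smaller. All other adjacent pairs agree with periodic trends, so O^2- is the misplaced ion.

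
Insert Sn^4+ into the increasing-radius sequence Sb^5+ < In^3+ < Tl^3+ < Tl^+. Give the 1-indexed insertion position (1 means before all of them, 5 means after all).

2

Electron counts and nuclear charges: Sb^5+ has 46 e⁻ (Z=51), Sn^4+ has 46 e⁻ (Z=50), In^3+ has 46 e⁻ (Z=49), Tl^3+ has 78 e⁻ (Z=81), Tl^+ has 80 e⁻ (Z=81). Sb^5+ < Sn^4+ (isoelectronic, higher Z=51 is smaller); Sn^4+ < In^3+ (both 46 e⁻, Z=50>49); In^3+ < Tl^3+ (same group, period 5 vs 6); Tl^3+ < Tl^+ (higher charge on the same element).
With Sn^4+ included the full order is Sb^5+ < Sn^4+ < In^3+ < Tl^3+ < Tl^+, so it takes position 2.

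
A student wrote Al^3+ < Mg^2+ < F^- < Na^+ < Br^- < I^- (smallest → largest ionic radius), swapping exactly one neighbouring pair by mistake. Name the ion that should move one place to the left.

Scanning neighbour by neighbour, only F^-/Na^+ violates a trend: Na^+ and F^- share 10 electrons; the higher nuclear charge on Na (Z=11) contracts it more, so Na^+ < F^-. That makes Na^+ the one sitting a position late relative to where it belongs.

Na^+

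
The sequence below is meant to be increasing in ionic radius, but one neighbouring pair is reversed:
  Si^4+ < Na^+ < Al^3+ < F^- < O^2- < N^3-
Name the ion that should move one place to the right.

Check each adjacent pair. Na^+ and Al^3+ are reversed: Al^3+ and Na^+ share 10 electrons; the higher nuclear charge on Al (Z=13) contracts it more, so Al^3+ < Na^+. No other neighbouring pair contradicts the periodic trends, so Na^+ is the ion listed too early.

Na^+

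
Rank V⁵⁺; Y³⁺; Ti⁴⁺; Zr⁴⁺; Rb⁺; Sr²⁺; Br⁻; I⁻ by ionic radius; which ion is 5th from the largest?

First list Z and electron count for each: V⁵⁺ has 18 e⁻ (Z=23), Ti⁴⁺ has 18 e⁻ (Z=22), Zr⁴⁺ has 36 e⁻ (Z=40), Y³⁺ has 36 e⁻ (Z=39), Sr²⁺ has 36 e⁻ (Z=38), Rb⁺ has 36 e⁻ (Z=37), Br⁻ has 36 e⁻ (Z=35), I⁻ has 54 e⁻ (Z=53). V⁵⁺ < Ti⁴⁺ (isoelectronic, higher Z=23 is smaller); Ti⁴⁺ < Zr⁴⁺ (same group, 1 shell fewer); Zr⁴⁺ < Y³⁺ (isoelectronic, higher Z=40 is smaller); Y³⁺ < Sr²⁺ (isoelectronic, higher Z=39 is smaller); Sr²⁺ < Rb⁺ (isoelectronic, higher Z=38 is smaller); Rb⁺ < Br⁻ (isoelectronic, higher Z=37 is smaller); Br⁻ < I⁻ (same group, period 4 vs 5).
So the order is V⁵⁺ < Ti⁴⁺ < Zr⁴⁺ < Y³⁺ < Sr²⁺ < Rb⁺ < Br⁻ < I⁻; the 5th-largest ion is Y³⁺.

Y³⁺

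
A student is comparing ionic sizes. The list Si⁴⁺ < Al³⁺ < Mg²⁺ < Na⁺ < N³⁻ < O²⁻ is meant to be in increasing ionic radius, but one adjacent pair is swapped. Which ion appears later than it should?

O²⁻

Check each adjacent pair. N³⁻ and O²⁻ are reversed: O²⁻ and N³⁻ share 10 electrons; the higher nuclear charge on O (Z=8) contracts it more, so O²⁻ < N³⁻. No other neighbouring pair contradicts the periodic trends, so O²⁻ is the ion listed too late.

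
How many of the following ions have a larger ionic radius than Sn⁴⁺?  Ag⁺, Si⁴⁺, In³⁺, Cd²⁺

First list Z and electron count for each: Si⁴⁺: 10 e⁻, Z=14, Sn⁴⁺: 46 e⁻, Z=50, In³⁺: 46 e⁻, Z=49, Cd²⁺: 46 e⁻, Z=48, Ag⁺: 46 e⁻, Z=47. Si⁴⁺ < Sn⁴⁺ (same group, 2 shells fewer); Sn⁴⁺ < In³⁺ (isoelectronic, higher Z=50 is smaller); In³⁺ < Cd²⁺ (isoelectronic, higher Z=49 is smaller); Cd²⁺ < Ag⁺ (isoelectronic, higher Z=48 is smaller).
Placing each against Sn⁴⁺: smaller — Si⁴⁺; larger — In³⁺, Cd²⁺, Ag⁺. That's 3.

3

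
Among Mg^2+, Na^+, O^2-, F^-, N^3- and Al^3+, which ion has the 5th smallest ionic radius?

O^2-

Isoelectronic series (10 e⁻ each). Size is set by nuclear charge: more protons means a smaller ion. Al^3+ (Z=13), Mg^2+ (Z=12), Na^+ (Z=11), F^- (Z=9), O^2- (Z=8), N^3- (Z=7).
Ordering: Al^3+ < Mg^2+ < Na^+ < F^- < O^2- < N^3-. The 5th smallest is O^2-.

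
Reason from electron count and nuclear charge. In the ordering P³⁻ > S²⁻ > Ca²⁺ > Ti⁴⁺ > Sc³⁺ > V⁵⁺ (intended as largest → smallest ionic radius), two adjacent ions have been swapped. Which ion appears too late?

The pair Ti⁴⁺, Sc³⁺ is the wrong way round — Ti⁴⁺ and Sc³⁺ share 18 electrons; the higher nuclear charge on Ti (Z=22) contracts it more, so Ti⁴⁺ < Sc³⁺. All other adjacent pairs agree with periodic trends, so Sc³⁺ is the misplaced ion.

Sc³⁺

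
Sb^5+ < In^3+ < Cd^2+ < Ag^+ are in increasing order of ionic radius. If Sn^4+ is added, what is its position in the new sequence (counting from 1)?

Each ion has 46 electrons. The ranking follows nuclear charge in reverse — greater Z gives a smaller radius. Sb^5+ (Z=51), Sn^4+ (Z=50), In^3+ (Z=49), Cd^2+ (Z=48), Ag^+ (Z=47).
With Sn^4+ included the full order is Sb^5+ < Sn^4+ < In^3+ < Cd^2+ < Ag^+, so it takes position 2.

2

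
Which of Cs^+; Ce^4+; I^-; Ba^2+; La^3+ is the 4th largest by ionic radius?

Isoelectronic series (54 e⁻ each). Size is set by nuclear charge: more protons means a smaller ion. Ce^4+ (Z=58), La^3+ (Z=57), Ba^2+ (Z=56), Cs^+ (Z=55), I^- (Z=53).
That gives Ce^4+ < La^3+ < Ba^2+ < Cs^+ < I^-. From the largest end, number 4 is La^3+.

La^3+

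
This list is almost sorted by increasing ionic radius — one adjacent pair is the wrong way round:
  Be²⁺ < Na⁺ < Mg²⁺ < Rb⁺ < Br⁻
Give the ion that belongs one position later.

Na⁺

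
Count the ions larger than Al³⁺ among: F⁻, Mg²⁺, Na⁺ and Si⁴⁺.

3

Each ion has 10 electrons. The ranking follows nuclear charge in reverse — greater Z gives a smaller radius. Si⁴⁺ (Z=14), Al³⁺ (Z=13), Mg²⁺ (Z=12), Na⁺ (Z=11), F⁻ (Z=9).
Placing each against Al³⁺: smaller — Si⁴⁺; larger — Mg²⁺, Na⁺, F⁻. That's 3.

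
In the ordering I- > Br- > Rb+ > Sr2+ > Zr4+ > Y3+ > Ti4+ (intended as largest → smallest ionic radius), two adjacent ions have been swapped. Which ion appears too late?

Y3+

The pair Zr4+, Y3+ is the wrong way round — both have 36 electrons but Z(Zr)=40 > Z(Y)=39, so Zr4+ should be the smaller of the two. All other adjacent pairs agree with periodic trends, so Y3+ is the misplaced ion.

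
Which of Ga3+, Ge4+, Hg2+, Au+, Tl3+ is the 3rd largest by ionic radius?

Electron counts and nuclear charges: Ge4+ has 28 e⁻ (Z=32), Ga3+ has 28 e⁻ (Z=31), Tl3+ has 78 e⁻ (Z=81), Hg2+ has 78 e⁻ (Z=80), Au+ has 78 e⁻ (Z=79). Ge4+ < Ga3+ (isoelectronic, higher Z=32 is smaller); Ga3+ < Tl3+ (same group, 2 shells fewer); Tl3+ < Hg2+ (isoelectronic, higher Z=81 is smaller); Hg2+ < Au+ (isoelectronic, higher Z=80 is smaller).
Full ascending order: Ge4+ < Ga3+ < Tl3+ < Hg2+ < Au+. Counting from the largest, position 3 is Tl3+.

Tl3+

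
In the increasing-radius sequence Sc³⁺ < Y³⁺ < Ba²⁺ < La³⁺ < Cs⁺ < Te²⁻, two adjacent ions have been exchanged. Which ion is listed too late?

La³⁺

Scanning neighbour by neighbour, only Ba²⁺/La³⁺ violates a trend: La³⁺ and Ba²⁺ share 54 electrons; the higher nuclear charge on La (Z=57) contracts it more, so La³⁺ < Ba²⁺. That makes La³⁺ the one sitting a position late relative to where it belongs.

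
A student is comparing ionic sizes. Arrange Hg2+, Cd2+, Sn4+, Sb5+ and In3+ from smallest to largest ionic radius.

Sb5+ < Sn4+ < In3+ < Cd2+ < Hg2+

Electron counts and nuclear charges: Sb5+ (Z=51, 46 e⁻), Sn4+ (Z=50, 46 e⁻), In3+ (Z=49, 46 e⁻), Cd2+ (Z=48, 46 e⁻), Hg2+ (Z=80, 78 e⁻). Sb5+ < Sn4+ (isoelectronic, higher Z=51 is smaller); Sn4+ < In3+ (both 46 e⁻, Z=50>49); In3+ < Cd2+ (both 46 e⁻, Z=49>48); Cd2+ < Hg2+ (same group, period 5 vs 6).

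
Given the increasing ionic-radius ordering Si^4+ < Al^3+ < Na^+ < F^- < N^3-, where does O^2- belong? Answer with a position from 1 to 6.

All of these have 10 electrons (isoelectronic). With the same electron cloud, the ion with the most protons pulls it in tightest. Nuclear charges: Si^4+ (Z=14), Al^3+ (Z=13), Na^+ (Z=11), F^- (Z=9), O^2- (Z=8), N^3- (Z=7). Highest Z is smallest.
The complete sequence is Si^4+ < Al^3+ < Na^+ < F^- < O^2- < N^3-. O^2- sits at position 5.

5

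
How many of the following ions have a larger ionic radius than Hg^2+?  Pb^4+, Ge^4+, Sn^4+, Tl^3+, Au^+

Tabulating Z and e⁻: Ge^4+ has 28 e⁻ (Z=32), Sn^4+ has 46 e⁻ (Z=50), Pb^4+ has 78 e⁻ (Z=82), Tl^3+ has 78 e⁻ (Z=81), Hg^2+ has 78 e⁻ (Z=80), Au^+ has 78 e⁻ (Z=79). Ge^4+ < Sn^4+ (same group, period 4 vs 5); Sn^4+ < Pb^4+ (same group, period 5 vs 6); Pb^4+ < Tl^3+ (both 78 e⁻, Z=82>81); Tl^3+ < Hg^2+ (isoelectronic, higher Z=81 is smaller); Hg^2+ < Au^+ (isoelectronic, higher Z=80 is smaller).
Placing each against Hg^2+: smaller — Ge^4+, Sn^4+, Pb^4+, Tl^3+; larger — Au^+. So 1 is larger.

1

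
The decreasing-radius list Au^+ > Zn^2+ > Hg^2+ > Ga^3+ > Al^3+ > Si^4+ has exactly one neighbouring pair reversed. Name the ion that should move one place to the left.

Compare adjacent ions: both in group 12 with the same charge; Zn^2+ (period 4) has the smaller radius — yet in this decreasing list Zn^2+ sits before Hg^2+. Nothing else is reversed, so Hg^2+ should move one place to the left.

Hg^2+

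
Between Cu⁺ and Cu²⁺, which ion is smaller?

For a single element, ionic radius drops as positive charge rises — Cu²⁺ < Cu⁺.

Cu²⁺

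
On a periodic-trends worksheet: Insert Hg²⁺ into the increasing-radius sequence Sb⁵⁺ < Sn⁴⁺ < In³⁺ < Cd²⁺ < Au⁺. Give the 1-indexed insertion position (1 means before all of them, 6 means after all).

Electron counts and nuclear charges: Sb⁵⁺: 46 e⁻, Z=51, Sn⁴⁺: 46 e⁻, Z=50, In³⁺: 46 e⁻, Z=49, Cd²⁺: 46 e⁻, Z=48, Hg²⁺: 78 e⁻, Z=80, Au⁺: 78 e⁻, Z=79. Sb⁵⁺ < Sn⁴⁺ (isoelectronic, higher Z=51 is smaller); Sn⁴⁺ < In³⁺ (both 46 e⁻, Z=50>49); In³⁺ < Cd²⁺ (both 46 e⁻, Z=49>48); Cd²⁺ < Hg²⁺ (same group, 1 shell fewer); Hg²⁺ < Au⁺ (isoelectronic, higher Z=80 is smaller).
Merged order: Sb⁵⁺ < Sn⁴⁺ < In³⁺ < Cd²⁺ < Hg²⁺ < Au⁺ — Hg²⁺ is number 5.

5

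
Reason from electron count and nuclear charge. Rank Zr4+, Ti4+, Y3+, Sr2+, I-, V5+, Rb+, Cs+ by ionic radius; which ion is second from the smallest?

Ti4+

Work out protons and electrons: V5+ has 18 e⁻ (Z=23), Ti4+ has 18 e⁻ (Z=22), Zr4+ has 36 e⁻ (Z=40), Y3+ has 36 e⁻ (Z=39), Sr2+ has 36 e⁻ (Z=38), Rb+ has 36 e⁻ (Z=37), Cs+ has 54 e⁻ (Z=55), I- has 54 e⁻ (Z=53). V5+ < Ti4+ (both 18 e⁻, Z=23>22); Ti4+ < Zr4+ (same group, 1 shell fewer); Zr4+ < Y3+ (both 36 e⁻, Z=40>39); Y3+ < Sr2+ (isoelectronic, higher Z=39 is smaller); Sr2+ < Rb+ (both 36 e⁻, Z=38>37); Rb+ < Cs+ (same group, 1 shell fewer); Cs+ < I- (isoelectronic, higher Z=55 is smaller).
Full ascending order: V5+ < Ti4+ < Zr4+ < Y3+ < Sr2+ < Rb+ < Cs+ < I-. Counting from the smallest, position 2 is Ti4+.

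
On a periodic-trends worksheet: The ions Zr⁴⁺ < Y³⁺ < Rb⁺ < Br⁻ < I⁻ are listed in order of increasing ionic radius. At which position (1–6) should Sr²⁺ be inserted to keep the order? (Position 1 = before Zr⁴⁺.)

3

First list Z and electron count for each: Zr⁴⁺: 36 e⁻, Z=40, Y³⁺: 36 e⁻, Z=39, Sr²⁺: 36 e⁻, Z=38, Rb⁺: 36 e⁻, Z=37, Br⁻: 36 e⁻, Z=35, I⁻: 54 e⁻, Z=53. Zr⁴⁺ < Y³⁺ (both 36 e⁻, Z=40>39); Y³⁺ < Sr²⁺ (isoelectronic, higher Z=39 is smaller); Sr²⁺ < Rb⁺ (both 36 e⁻, Z=38>37); Rb⁺ < Br⁻ (both 36 e⁻, Z=37>35); Br⁻ < I⁻ (same group, period 4 vs 5).
With Sr²⁺ included the full order is Zr⁴⁺ < Y³⁺ < Sr²⁺ < Rb⁺ < Br⁻ < I⁻, so it takes position 3.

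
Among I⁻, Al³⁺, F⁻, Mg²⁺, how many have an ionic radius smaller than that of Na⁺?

2

First list Z and electron count for each: Al³⁺ has 10 e⁻ (Z=13), Mg²⁺ has 10 e⁻ (Z=12), Na⁺ has 10 e⁻ (Z=11), F⁻ has 10 e⁻ (Z=9), I⁻ has 54 e⁻ (Z=53). Al³⁺ < Mg²⁺ (both 10 e⁻, Z=13>12); Mg²⁺ < Na⁺ (isoelectronic, higher Z=12 is smaller); Na⁺ < F⁻ (both 10 e⁻, Z=11>9); F⁻ < I⁻ (same group, period 2 vs 5).
Placing each against Na⁺: smaller — Al³⁺, Mg²⁺; larger — F⁻, I⁻. So 2 are smaller.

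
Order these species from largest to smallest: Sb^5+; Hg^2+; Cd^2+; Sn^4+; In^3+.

Hg^2+ > Cd^2+ > In^3+ > Sn^4+ > Sb^5+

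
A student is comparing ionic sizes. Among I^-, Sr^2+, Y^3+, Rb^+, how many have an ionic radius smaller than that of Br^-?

3

Work out protons and electrons: Y^3+ has 36 e⁻ (Z=39), Sr^2+ has 36 e⁻ (Z=38), Rb^+ has 36 e⁻ (Z=37), Br^- has 36 e⁻ (Z=35), I^- has 54 e⁻ (Z=53). Y^3+ < Sr^2+ (isoelectronic, higher Z=39 is smaller); Sr^2+ < Rb^+ (both 36 e⁻, Z=38>37); Rb^+ < Br^- (both 36 e⁻, Z=37>35); Br^- < I^- (same group, 1 shell fewer).
Placing each against Br^-: smaller — Y^3+, Sr^2+, Rb^+; larger — I^-. So 3 are smaller.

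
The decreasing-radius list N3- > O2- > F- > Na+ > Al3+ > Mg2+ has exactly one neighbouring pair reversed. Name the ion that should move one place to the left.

Scanning neighbour by neighbour, only Al3+/Mg2+ violates a trend: Al3+ and Mg2+ share 10 electrons; the higher nuclear charge on Al (Z=13) contracts it more, so Al3+ < Mg2+. That makes Mg2+ the one sitting a position late relative to where it belongs.

Mg2+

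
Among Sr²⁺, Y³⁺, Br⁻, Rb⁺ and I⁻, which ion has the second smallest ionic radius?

Sr²⁺

Electron counts and nuclear charges: Y³⁺: 36 e⁻, Z=39, Sr²⁺: 36 e⁻, Z=38, Rb⁺: 36 e⁻, Z=37, Br⁻: 36 e⁻, Z=35, I⁻: 54 e⁻, Z=53. Y³⁺ < Sr²⁺ (both 36 e⁻, Z=39>38); Sr²⁺ < Rb⁺ (both 36 e⁻, Z=38>37); Rb⁺ < Br⁻ (both 36 e⁻, Z=37>35); Br⁻ < I⁻ (same group, period 4 vs 5).
That gives Y³⁺ < Sr²⁺ < Rb⁺ < Br⁻ < I⁻. From the smallest end, number 2 is Sr²⁺.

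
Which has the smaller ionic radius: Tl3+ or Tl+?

These are all Tl ions. Removing more electrons (higher positive charge) pulls the remaining electrons in closer, so Tl3+ is smallest and Tl+ is largest.

Tl3+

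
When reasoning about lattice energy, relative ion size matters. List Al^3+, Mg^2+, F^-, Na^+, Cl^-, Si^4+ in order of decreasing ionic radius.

Work out protons and electrons: Si^4+ (Z=14, 10 e⁻), Al^3+ (Z=13, 10 e⁻), Mg^2+ (Z=12, 10 e⁻), Na^+ (Z=11, 10 e⁻), F^- (Z=9, 10 e⁻), Cl^- (Z=17, 18 e⁻). Si^4+ < Al^3+ (both 10 e⁻, Z=14>13); Al^3+ < Mg^2+ (isoelectronic, higher Z=13 is smaller); Mg^2+ < Na^+ (both 10 e⁻, Z=12>11); Na^+ < F^- (both 10 e⁻, Z=11>9); F^- < Cl^- (same group, period 2 vs 3).

Cl^- > F^- > Na^+ > Mg^2+ > Al^3+ > Si^4+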